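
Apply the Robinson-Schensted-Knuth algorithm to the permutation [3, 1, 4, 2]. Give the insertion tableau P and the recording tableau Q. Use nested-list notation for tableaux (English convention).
P = [[1, 2], [3, 4]], Q = [[1, 3], [2, 4]]

Insert each entry of the permutation into P by Schensted row insertion, recording in Q the position of each new cell.

Insert 3: appended to row 1. P = [[3]].
Insert 1: 1 bumps 3 from row 1; 3 starts row 2. P = [[1], [3]].
Insert 4: appended to row 1. P = [[1, 4], [3]].
Insert 2: 2 bumps 4 from row 1; 4 appends to row 2. P = [[1, 2], [3, 4]].

So P = [[1, 2], [3, 4]], Q = [[1, 3], [2, 4]].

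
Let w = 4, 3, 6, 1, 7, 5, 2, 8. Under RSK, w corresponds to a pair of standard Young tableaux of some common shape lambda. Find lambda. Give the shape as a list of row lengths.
[4, 2, 2]

RSK row insertion gives P = [[1, 2, 7, 8], [3, 5], [4, 6]], which has shape [4, 2, 2].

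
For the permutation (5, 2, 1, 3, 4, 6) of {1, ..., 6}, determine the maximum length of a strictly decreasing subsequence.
3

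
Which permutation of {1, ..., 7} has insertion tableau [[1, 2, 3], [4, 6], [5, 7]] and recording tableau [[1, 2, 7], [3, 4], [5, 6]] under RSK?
Reverse the RSK construction: for i from n down to 1, find the cell of Q containing i, remove the entry at that cell from P, and reverse-bump it up through P; the value ejected from row 1 is w(i).

Step i=7: Q has 7 at row 1, column 3; remove that cell from P, ejecting 3. So w(7) = 3. P is now [[1, 2], [4, 6], [5, 7]].
Step i=6: Q has 6 at row 3, column 2; remove 7 from row 3 of P and reverse-bump: 7 enters row 2 and ejects 6; 6 enters row 1 and ejects 2. So w(6) = 2. P is now [[1, 6], [4, 7], [5]].
Step i=5: Q has 5 at row 3, column 1; remove 5 from row 3 of P and reverse-bump: 5 enters row 2 and ejects 4; 4 enters row 1 and ejects 1. So w(5) = 1. P is now [[4, 6], [5, 7]].
Step i=4: Q has 4 at row 2, column 2; remove 7 from row 2 of P and reverse-bump: 7 enters row 1 and ejects 6. So w(4) = 6. P is now [[4, 7], [5]].
Step i=3: Q has 3 at row 2, column 1; remove 5 from row 2 of P and reverse-bump: 5 enters row 1 and ejects 4. So w(3) = 4. P is now [[5, 7]].
Step i=2: Q has 2 at row 1, column 2; remove that cell from P, ejecting 7. So w(2) = 7. P is now [[5]].
Step i=1: Q has 1 at row 1, column 1; remove that cell from P, ejecting 5. So w(1) = 5. P is now [].

So w = 5 7 4 6 1 2 3.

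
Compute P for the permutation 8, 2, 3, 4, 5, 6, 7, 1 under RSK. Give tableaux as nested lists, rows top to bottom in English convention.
Insert 8: appended to row 1. P = [[8]].
Insert 2: 2 bumps 8 from row 1; 8 starts row 2. P = [[2], [8]].
Insert 3: appended to row 1. P = [[2, 3], [8]].
Insert 4: appended to row 1. P = [[2, 3, 4], [8]].
Insert 5: appended to row 1. P = [[2, 3, 4, 5], [8]].
Insert 6: appended to row 1. P = [[2, 3, 4, 5, 6], [8]].
Insert 7: appended to row 1. P = [[2, 3, 4, 5, 6, 7], [8]].
Insert 1: 1 bumps 2 from row 1; 2 bumps 8 from row 2; 8 starts row 3. P = [[1, 3, 4, 5, 6, 7], [2], [8]].

So P = [[1, 3, 4, 5, 6, 7], [2], [8]].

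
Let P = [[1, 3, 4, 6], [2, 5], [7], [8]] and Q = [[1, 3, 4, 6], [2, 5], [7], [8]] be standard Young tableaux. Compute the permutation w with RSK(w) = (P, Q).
Reverse the RSK construction: for i from n down to 1, find the cell of Q containing i, remove the entry at that cell from P, and reverse-bump it up through P; the value ejected from row 1 is w(i).

Step i=8: Q has 8 at row 4, column 1; remove 8 from row 4 of P and reverse-bump: 8 enters row 3 and ejects 7; 7 enters row 2 and ejects 5; 5 enters row 1 and ejects 4. So w(8) = 4. P is now [[1, 3, 5, 6], [2, 7], [8]].
Step i=7: Q has 7 at row 3, column 1; remove 8 from row 3 of P and reverse-bump: 8 enters row 2 and ejects 7; 7 enters row 1 and ejects 6. So w(7) = 6. P is now [[1, 3, 5, 7], [2, 8]].
Step i=6: Q has 6 at row 1, column 4; remove that cell from P, ejecting 7. So w(6) = 7. P is now [[1, 3, 5], [2, 8]].
Step i=5: Q has 5 at row 2, column 2; remove 8 from row 2 of P and reverse-bump: 8 enters row 1 and ejects 5. So w(5) = 5. P is now [[1, 3, 8], [2]].
Step i=4: Q has 4 at row 1, column 3; remove that cell from P, ejecting 8. So w(4) = 8. P is now [[1, 3], [2]].
Step i=3: Q has 3 at row 1, column 2; remove that cell from P, ejecting 3. So w(3) = 3. P is now [[1], [2]].
Step i=2: Q has 2 at row 2, column 1; remove 2 from row 2 of P and reverse-bump: 2 enters row 1 and ejects 1. So w(2) = 1. P is now [[2]].
Step i=1: Q has 1 at row 1, column 1; remove that cell from P, ejecting 2. So w(1) = 2. P is now [].

So w = 2 1 3 8 5 7 6 4.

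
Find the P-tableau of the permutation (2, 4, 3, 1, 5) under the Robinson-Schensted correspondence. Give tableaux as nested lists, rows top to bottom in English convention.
Insert 2: appended to row 1. P = [[2]].
Insert 4: appended to row 1. P = [[2, 4]].
Insert 3: 3 bumps 4 from row 1; 4 starts row 2. P = [[2, 3], [4]].
Insert 1: 1 bumps 2 from row 1; 2 bumps 4 from row 2; 4 starts row 3. P = [[1, 3], [2], [4]].
Insert 5: appended to row 1. P = [[1, 3, 5], [2], [4]].

So P = [[1, 3, 5], [2], [4]].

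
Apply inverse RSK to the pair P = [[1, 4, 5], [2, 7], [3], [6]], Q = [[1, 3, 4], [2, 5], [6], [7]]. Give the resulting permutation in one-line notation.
Reverse the RSK construction: for i from n down to 1, find the cell of Q containing i, remove the entry at that cell from P, and reverse-bump it up through P; the value ejected from row 1 is w(i).

Step i=7: Q has 7 at row 4, column 1; remove 6 from row 4 of P and reverse-bump: 6 enters row 3 and ejects 3; 3 enters row 2 and ejects 2; 2 enters row 1 and ejects 1. So w(7) = 1. P is now [[2, 4, 5], [3, 7], [6]].
Step i=6: Q has 6 at row 3, column 1; remove 6 from row 3 of P and reverse-bump: 6 enters row 2 and ejects 3; 3 enters row 1 and ejects 2. So w(6) = 2. P is now [[3, 4, 5], [6, 7]].
Step i=5: Q has 5 at row 2, column 2; remove 7 from row 2 of P and reverse-bump: 7 enters row 1 and ejects 5. So w(5) = 5. P is now [[3, 4, 7], [6]].
Step i=4: Q has 4 at row 1, column 3; remove that cell from P, ejecting 7. So w(4) = 7. P is now [[3, 4], [6]].
Step i=3: Q has 3 at row 1, column 2; remove that cell from P, ejecting 4. So w(3) = 4. P is now [[3], [6]].
Step i=2: Q has 2 at row 2, column 1; remove 6 from row 2 of P and reverse-bump: 6 enters row 1 and ejects 3. So w(2) = 3. P is now [[6]].
Step i=1: Q has 1 at row 1, column 1; remove that cell from P, ejecting 6. So w(1) = 6. P is now [].

So w = 6 3 4 7 5 2 1.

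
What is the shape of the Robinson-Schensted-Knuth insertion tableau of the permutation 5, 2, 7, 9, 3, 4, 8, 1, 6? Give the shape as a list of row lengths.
Row-insert each entry into an empty tableau.

After inserting 5: P = [[5]].
After inserting 2: P = [[2], [5]].
After inserting 7: P = [[2, 7], [5]].
After inserting 9: P = [[2, 7, 9], [5]].
After inserting 3: P = [[2, 3, 9], [5, 7]].
After inserting 4: P = [[2, 3, 4], [5, 7, 9]].
After inserting 8: P = [[2, 3, 4, 8], [5, 7, 9]].
After inserting 1: P = [[1, 3, 4, 8], [2, 7, 9], [5]].
After inserting 6: P = [[1, 3, 4, 6], [2, 7, 8], [5, 9]].

The final insertion tableau P = [[1, 3, 4, 6], [2, 7, 8], [5, 9]] has shape [4, 3, 2].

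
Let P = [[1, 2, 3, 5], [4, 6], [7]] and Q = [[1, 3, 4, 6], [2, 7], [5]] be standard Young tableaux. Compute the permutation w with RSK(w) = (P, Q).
7 1 2 4 3 6 5

Reverse the RSK construction: for i from n down to 1, find the cell of Q containing i, remove the entry at that cell from P, and reverse-bump it up through P; the value ejected from row 1 is w(i).

Step i=7: Q has 7 at row 2, column 2; remove 6 from row 2 of P and reverse-bump: 6 enters row 1 and ejects 5. So w(7) = 5. P is now [[1, 2, 3, 6], [4], [7]].
Step i=6: Q has 6 at row 1, column 4; remove that cell from P, ejecting 6. So w(6) = 6. P is now [[1, 2, 3], [4], [7]].
Step i=5: Q has 5 at row 3, column 1; remove 7 from row 3 of P and reverse-bump: 7 enters row 2 and ejects 4; 4 enters row 1 and ejects 3. So w(5) = 3. P is now [[1, 2, 4], [7]].
Step i=4: Q has 4 at row 1, column 3; remove that cell from P, ejecting 4. So w(4) = 4. P is now [[1, 2], [7]].
Step i=3: Q has 3 at row 1, column 2; remove that cell from P, ejecting 2. So w(3) = 2. P is now [[1], [7]].
Step i=2: Q has 2 at row 2, column 1; remove 7 from row 2 of P and reverse-bump: 7 enters row 1 and ejects 1. So w(2) = 1. P is now [[7]].
Step i=1: Q has 1 at row 1, column 1; remove that cell from P, ejecting 7. So w(1) = 7. P is now [].

So w = 7 1 2 4 3 6 5.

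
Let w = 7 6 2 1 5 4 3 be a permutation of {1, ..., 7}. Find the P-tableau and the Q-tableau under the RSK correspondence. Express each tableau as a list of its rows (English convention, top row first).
Insert each entry of the permutation into P by Schensted row insertion, recording in Q the position of each new cell.

After inserting 7: P = [[7]].
After inserting 6: P = [[6], [7]].
After inserting 2: P = [[2], [6], [7]].
After inserting 1: P = [[1], [2], [6], [7]].
After inserting 5: P = [[1, 5], [2], [6], [7]].
After inserting 4: P = [[1, 4], [2, 5], [6], [7]].
After inserting 3: P = [[1, 3], [2, 4], [5], [6], [7]].

So P = [[1, 3], [2, 4], [5], [6], [7]], Q = [[1, 5], [2, 6], [3], [4], [7]].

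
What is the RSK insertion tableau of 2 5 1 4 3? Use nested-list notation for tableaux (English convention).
After inserting 2: P = [[2]].
After inserting 5: P = [[2, 5]].
After inserting 1: P = [[1, 5], [2]].
After inserting 4: P = [[1, 4], [2, 5]].
After inserting 3: P = [[1, 3], [2, 4], [5]].

So P = [[1, 3], [2, 4], [5]].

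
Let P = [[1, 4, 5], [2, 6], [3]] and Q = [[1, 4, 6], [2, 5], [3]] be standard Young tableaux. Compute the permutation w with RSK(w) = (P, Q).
Reverse RSK: for i = n, n-1, ..., 1, locate i in Q, remove the corresponding corner cell from P, and reverse-bump its entry up through P; the value ejected from row 1 is w(i).

So w = 3 2 1 6 4 5.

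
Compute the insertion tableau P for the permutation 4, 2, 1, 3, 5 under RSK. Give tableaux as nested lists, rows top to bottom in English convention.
P = [[1, 3, 5], [2], [4]]

Insert 4: appended to row 1. P = [[4]].
Insert 2: 2 bumps 4 from row 1; 4 starts row 2. P = [[2], [4]].
Insert 1: 1 bumps 2 from row 1; 2 bumps 4 from row 2; 4 starts row 3. P = [[1], [2], [4]].
Insert 3: appended to row 1. P = [[1, 3], [2], [4]].
Insert 5: appended to row 1. P = [[1, 3, 5], [2], [4]].

So P = [[1, 3, 5], [2], [4]].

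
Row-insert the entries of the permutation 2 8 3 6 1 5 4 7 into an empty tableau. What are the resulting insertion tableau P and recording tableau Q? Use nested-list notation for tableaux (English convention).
P = [[1, 3, 4, 7], [2, 5], [6], [8]], Q = [[1, 2, 4, 8], [3, 6], [5], [7]]

Insert each entry of the permutation into P by Schensted row insertion, recording in Q the position of each new cell.

Insert 2: appended to row 1. P = [[2]].
Insert 8: appended to row 1. P = [[2, 8]].
Insert 3: 3 bumps 8 from row 1; 8 starts row 2. P = [[2, 3], [8]].
Insert 6: appended to row 1. P = [[2, 3, 6], [8]].
Insert 1: 1 bumps 2 from row 1; 2 bumps 8 from row 2; 8 starts row 3. P = [[1, 3, 6], [2], [8]].
Insert 5: 5 bumps 6 from row 1; 6 appends to row 2. P = [[1, 3, 5], [2, 6], [8]].
Insert 4: 4 bumps 5 from row 1; 5 bumps 6 from row 2; 6 bumps 8 from row 3; 8 starts row 4. P = [[1, 3, 4], [2, 5], [6], [8]].
Insert 7: appended to row 1. P = [[1, 3, 4, 7], [2, 5], [6], [8]].

So P = [[1, 3, 4, 7], [2, 5], [6], [8]], Q = [[1, 2, 4, 8], [3, 6], [5], [7]].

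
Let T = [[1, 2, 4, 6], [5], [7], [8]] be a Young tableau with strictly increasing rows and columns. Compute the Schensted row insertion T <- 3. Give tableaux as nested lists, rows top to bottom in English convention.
In row 1, 3 replaces 4 (the leftmost entry greater than 3); 4 is bumped to row 2. In row 2, 4 replaces 5 (the leftmost entry greater than 4); 5 is bumped to row 3. In row 3, 5 replaces 7 (the leftmost entry greater than 5); 7 is bumped to row 4. In row 4, 7 replaces 8 (the leftmost entry greater than 7); 8 is bumped to row 5. 8 starts a new row 5. The new tableau is [[1, 2, 3, 6], [4], [5], [7], [8]].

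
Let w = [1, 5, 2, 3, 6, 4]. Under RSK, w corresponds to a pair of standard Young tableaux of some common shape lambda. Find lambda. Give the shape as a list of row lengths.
RSK row insertion gives P = [[1, 2, 3, 4], [5, 6]], which has shape [4, 2].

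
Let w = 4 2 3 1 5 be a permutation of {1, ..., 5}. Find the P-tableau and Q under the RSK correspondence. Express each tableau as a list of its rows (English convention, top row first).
P = [[1, 3, 5], [2], [4]], Q = [[1, 3, 5], [2], [4]]

Insert each entry of the permutation into P by Schensted row insertion, recording in Q the position of each new cell.

Insert 4: appended to row 1. P = [[4]], Q = [[1]].
Insert 2: 2 bumps 4 from row 1; 4 starts row 2. P = [[2], [4]], Q = [[1], [2]].
Insert 3: appended to row 1. P = [[2, 3], [4]], Q = [[1, 3], [2]].
Insert 1: 1 bumps 2 from row 1; 2 bumps 4 from row 2; 4 starts row 3. P = [[1, 3], [2], [4]], Q = [[1, 3], [2], [4]].
Insert 5: appended to row 1. P = [[1, 3, 5], [2], [4]], Q = [[1, 3, 5], [2], [4]].

So P = [[1, 3, 5], [2], [4]], Q = [[1, 3, 5], [2], [4]].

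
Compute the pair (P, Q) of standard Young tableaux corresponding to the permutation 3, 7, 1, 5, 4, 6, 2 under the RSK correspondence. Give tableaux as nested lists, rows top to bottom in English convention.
P = [[1, 2, 6], [3, 4], [5], [7]], Q = [[1, 2, 6], [3, 4], [5], [7]]

Insert each entry of the permutation into P by Schensted row insertion, recording in Q the position of each new cell.

After inserting 3: P = [[3]].
After inserting 7: P = [[3, 7]].
After inserting 1: P = [[1, 7], [3]].
After inserting 5: P = [[1, 5], [3, 7]].
After inserting 4: P = [[1, 4], [3, 5], [7]].
After inserting 6: P = [[1, 4, 6], [3, 5], [7]].
After inserting 2: P = [[1, 2, 6], [3, 4], [5], [7]].

So P = [[1, 2, 6], [3, 4], [5], [7]], Q = [[1, 2, 6], [3, 4], [5], [7]].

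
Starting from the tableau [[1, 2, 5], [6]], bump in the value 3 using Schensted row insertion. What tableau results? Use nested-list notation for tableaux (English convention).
In row 1, 3 replaces 5 (the leftmost entry greater than 3); 5 is bumped to row 2. In row 2, 5 replaces 6 (the leftmost entry greater than 5); 6 is bumped to row 3. 6 starts a new row 3. The new tableau is [[1, 2, 3], [5], [6]].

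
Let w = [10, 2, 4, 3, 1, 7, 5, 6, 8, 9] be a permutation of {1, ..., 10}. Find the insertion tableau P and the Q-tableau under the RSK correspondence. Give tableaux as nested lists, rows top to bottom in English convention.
Insert each entry of the permutation into P by Schensted row insertion, recording in Q the position of each new cell.

Insert 10: appended to row 1. P = [[10]].
Insert 2: 2 bumps 10 from row 1; 10 starts row 2. P = [[2], [10]].
Insert 4: appended to row 1. P = [[2, 4], [10]].
Insert 3: 3 bumps 4 from row 1; 4 bumps 10 from row 2; 10 starts row 3. P = [[2, 3], [4], [10]].
Insert 1: 1 bumps 2 from row 1; 2 bumps 4 from row 2; 4 bumps 10 from row 3; 10 starts row 4. P = [[1, 3], [2], [4], [10]].
Insert 7: appended to row 1. P = [[1, 3, 7], [2], [4], [10]].
Insert 5: 5 bumps 7 from row 1; 7 appends to row 2. P = [[1, 3, 5], [2, 7], [4], [10]].
Insert 6: appended to row 1. P = [[1, 3, 5, 6], [2, 7], [4], [10]].
Insert 8: appended to row 1. P = [[1, 3, 5, 6, 8], [2, 7], [4], [10]].
Insert 9: appended to row 1. P = [[1, 3, 5, 6, 8, 9], [2, 7], [4], [10]].

So P = [[1, 3, 5, 6, 8, 9], [2, 7], [4], [10]], Q = [[1, 3, 6, 8, 9, 10], [2, 7], [4], [5]].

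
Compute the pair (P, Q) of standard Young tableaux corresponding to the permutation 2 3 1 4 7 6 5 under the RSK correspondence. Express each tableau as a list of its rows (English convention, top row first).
P = [[1, 3, 4, 5], [2, 6], [7]], Q = [[1, 2, 4, 5], [3, 6], [7]]

Insert each entry of the permutation into P by Schensted row insertion, recording in Q the position of each new cell.

After inserting 2: P = [[2]].
After inserting 3: P = [[2, 3]].
After inserting 1: P = [[1, 3], [2]].
After inserting 4: P = [[1, 3, 4], [2]].
After inserting 7: P = [[1, 3, 4, 7], [2]].
After inserting 6: P = [[1, 3, 4, 6], [2, 7]].
After inserting 5: P = [[1, 3, 4, 5], [2, 6], [7]].

So P = [[1, 3, 4, 5], [2, 6], [7]], Q = [[1, 2, 4, 5], [3, 6], [7]].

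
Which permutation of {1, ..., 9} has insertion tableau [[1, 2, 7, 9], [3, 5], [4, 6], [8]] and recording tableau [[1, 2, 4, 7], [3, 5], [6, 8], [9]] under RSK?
Reverse RSK: for i = n, n-1, ..., 1, locate i in Q, remove the corresponding corner cell from P, and reverse-bump its entry up through P; the value ejected from row 1 is w(i).

So w = 4 6 3 8 7 1 9 5 2.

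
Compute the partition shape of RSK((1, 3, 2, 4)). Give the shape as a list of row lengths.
Row-insert each entry into an empty tableau.

After inserting 1: P = [[1]].
After inserting 3: P = [[1, 3]].
After inserting 2: P = [[1, 2], [3]].
After inserting 4: P = [[1, 2, 4], [3]].

The final insertion tableau P = [[1, 2, 4], [3]] has shape [3, 1].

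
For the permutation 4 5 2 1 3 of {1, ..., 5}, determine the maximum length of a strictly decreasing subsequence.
3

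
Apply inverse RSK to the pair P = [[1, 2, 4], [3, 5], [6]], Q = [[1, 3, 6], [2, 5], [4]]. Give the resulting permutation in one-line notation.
Reverse the RSK construction: for i from n down to 1, find the cell of Q containing i, remove the entry at that cell from P, and reverse-bump it up through P; the value ejected from row 1 is w(i).

Step i=6: Q has 6 at row 1, column 3; remove that cell from P, ejecting 4. So w(6) = 4. P is now [[1, 2], [3, 5], [6]].
Step i=5: Q has 5 at row 2, column 2; remove 5 from row 2 of P and reverse-bump: 5 enters row 1 and ejects 2. So w(5) = 2. P is now [[1, 5], [3], [6]].
Step i=4: Q has 4 at row 3, column 1; remove 6 from row 3 of P and reverse-bump: 6 enters row 2 and ejects 3; 3 enters row 1 and ejects 1. So w(4) = 1. P is now [[3, 5], [6]].
Step i=3: Q has 3 at row 1, column 2; remove that cell from P, ejecting 5. So w(3) = 5. P is now [[3], [6]].
Step i=2: Q has 2 at row 2, column 1; remove 6 from row 2 of P and reverse-bump: 6 enters row 1 and ejects 3. So w(2) = 3. P is now [[6]].
Step i=1: Q has 1 at row 1, column 1; remove that cell from P, ejecting 6. So w(1) = 6. P is now [].

So w = 6 3 5 1 2 4.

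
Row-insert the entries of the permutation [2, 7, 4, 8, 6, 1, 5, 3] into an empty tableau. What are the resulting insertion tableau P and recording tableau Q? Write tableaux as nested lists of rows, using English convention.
P = [[1, 3, 5], [2, 4], [6, 8], [7]], Q = [[1, 2, 4], [3, 5], [6, 7], [8]]

Insert each entry of the permutation into P by Schensted row insertion, recording in Q the position of each new cell.

Insert 2: appended to row 1. P = [[2]].
Insert 7: appended to row 1. P = [[2, 7]].
Insert 4: 4 bumps 7 from row 1; 7 starts row 2. P = [[2, 4], [7]].
Insert 8: appended to row 1. P = [[2, 4, 8], [7]].
Insert 6: 6 bumps 8 from row 1; 8 appends to row 2. P = [[2, 4, 6], [7, 8]].
Insert 1: 1 bumps 2 from row 1; 2 bumps 7 from row 2; 7 starts row 3. P = [[1, 4, 6], [2, 8], [7]].
Insert 5: 5 bumps 6 from row 1; 6 bumps 8 from row 2; 8 appends to row 3. P = [[1, 4, 5], [2, 6], [7, 8]].
Insert 3: 3 bumps 4 from row 1; 4 bumps 6 from row 2; 6 bumps 7 from row 3; 7 starts row 4. P = [[1, 3, 5], [2, 4], [6, 8], [7]].

So P = [[1, 3, 5], [2, 4], [6, 8], [7]], Q = [[1, 2, 4], [3, 5], [6, 7], [8]].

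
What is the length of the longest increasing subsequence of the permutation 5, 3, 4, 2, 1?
2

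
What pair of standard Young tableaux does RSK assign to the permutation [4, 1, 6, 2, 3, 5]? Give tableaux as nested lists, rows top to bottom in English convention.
P = [[1, 2, 3, 5], [4, 6]], Q = [[1, 3, 5, 6], [2, 4]]

Insert each entry of the permutation into P by Schensted row insertion, recording in Q the position of each new cell.

Insert 4: appended to row 1. P = [[4]].
Insert 1: 1 bumps 4 from row 1; 4 starts row 2. P = [[1], [4]].
Insert 6: appended to row 1. P = [[1, 6], [4]].
Insert 2: 2 bumps 6 from row 1; 6 appends to row 2. P = [[1, 2], [4, 6]].
Insert 3: appended to row 1. P = [[1, 2, 3], [4, 6]].
Insert 5: appended to row 1. P = [[1, 2, 3, 5], [4, 6]].

So P = [[1, 2, 3, 5], [4, 6]], Q = [[1, 3, 5, 6], [2, 4]].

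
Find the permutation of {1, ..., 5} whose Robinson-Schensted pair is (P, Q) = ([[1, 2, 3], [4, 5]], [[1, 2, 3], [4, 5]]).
1 4 5 2 3

Reverse RSK: for i = n, n-1, ..., 1, locate i in Q, remove the corresponding corner cell from P, and reverse-bump its entry up through P; the value ejected from row 1 is w(i).

So w = 1 4 5 2 3.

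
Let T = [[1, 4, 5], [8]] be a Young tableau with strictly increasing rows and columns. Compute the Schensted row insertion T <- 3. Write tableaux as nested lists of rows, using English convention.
[[1, 3, 5], [4], [8]]

In row 1, 3 replaces 4 (the leftmost entry greater than 3); 4 is bumped to row 2. In row 2, 4 replaces 8 (the leftmost entry greater than 4); 8 is bumped to row 3. 8 starts a new row 3. The new tableau is [[1, 3, 5], [4], [8]].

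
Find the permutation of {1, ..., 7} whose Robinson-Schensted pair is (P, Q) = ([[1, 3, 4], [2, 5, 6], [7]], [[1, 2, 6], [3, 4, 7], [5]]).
2 7 1 5 3 6 4

Reverse the RSK construction: for i from n down to 1, find the cell of Q containing i, remove the entry at that cell from P, and reverse-bump it up through P; the value ejected from row 1 is w(i).

Step i=7: Q has 7 at row 2, column 3; remove 6 from row 2 of P and reverse-bump: 6 enters row 1 and ejects 4. So w(7) = 4. P is now [[1, 3, 6], [2, 5], [7]].
Step i=6: Q has 6 at row 1, column 3; remove that cell from P, ejecting 6. So w(6) = 6. P is now [[1, 3], [2, 5], [7]].
Step i=5: Q has 5 at row 3, column 1; remove 7 from row 3 of P and reverse-bump: 7 enters row 2 and ejects 5; 5 enters row 1 and ejects 3. So w(5) = 3. P is now [[1, 5], [2, 7]].
Step i=4: Q has 4 at row 2, column 2; remove 7 from row 2 of P and reverse-bump: 7 enters row 1 and ejects 5. So w(4) = 5. P is now [[1, 7], [2]].
Step i=3: Q has 3 at row 2, column 1; remove 2 from row 2 of P and reverse-bump: 2 enters row 1 and ejects 1. So w(3) = 1. P is now [[2, 7]].
Step i=2: Q has 2 at row 1, column 2; remove that cell from P, ejecting 7. So w(2) = 7. P is now [[2]].
Step i=1: Q has 1 at row 1, column 1; remove that cell from P, ejecting 2. So w(1) = 2. P is now [].

So w = 2 7 1 5 3 6 4.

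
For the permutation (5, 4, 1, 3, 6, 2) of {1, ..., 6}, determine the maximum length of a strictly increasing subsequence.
3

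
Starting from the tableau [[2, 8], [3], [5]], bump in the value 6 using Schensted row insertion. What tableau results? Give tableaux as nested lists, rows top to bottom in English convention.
In row 1, 6 replaces 8 (the leftmost entry greater than 6); 8 is bumped to row 2. 8 is appended to row 2. The new tableau is [[2, 6], [3, 8], [5]].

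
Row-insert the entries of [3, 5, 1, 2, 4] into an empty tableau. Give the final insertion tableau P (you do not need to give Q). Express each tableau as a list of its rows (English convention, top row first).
P = [[1, 2, 4], [3, 5]]

Insert 3: appended to row 1. P = [[3]].
Insert 5: appended to row 1. P = [[3, 5]].
Insert 1: 1 bumps 3 from row 1; 3 starts row 2. P = [[1, 5], [3]].
Insert 2: 2 bumps 5 from row 1; 5 appends to row 2. P = [[1, 2], [3, 5]].
Insert 4: appended to row 1. P = [[1, 2, 4], [3, 5]].

So P = [[1, 2, 4], [3, 5]].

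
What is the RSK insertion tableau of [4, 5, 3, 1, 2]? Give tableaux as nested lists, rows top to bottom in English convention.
After inserting 4: P = [[4]].
After inserting 5: P = [[4, 5]].
After inserting 3: P = [[3, 5], [4]].
After inserting 1: P = [[1, 5], [3], [4]].
After inserting 2: P = [[1, 2], [3, 5], [4]].

So P = [[1, 2], [3, 5], [4]].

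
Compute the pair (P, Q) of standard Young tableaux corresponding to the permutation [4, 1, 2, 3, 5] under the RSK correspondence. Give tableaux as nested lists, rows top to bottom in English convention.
Insert each entry of the permutation into P by Schensted row insertion, recording in Q the position of each new cell.

After inserting 4: P = [[4]].
After inserting 1: P = [[1], [4]].
After inserting 2: P = [[1, 2], [4]].
After inserting 3: P = [[1, 2, 3], [4]].
After inserting 5: P = [[1, 2, 3, 5], [4]].

So P = [[1, 2, 3, 5], [4]], Q = [[1, 3, 4, 5], [2]].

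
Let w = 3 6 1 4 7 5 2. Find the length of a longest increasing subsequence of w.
3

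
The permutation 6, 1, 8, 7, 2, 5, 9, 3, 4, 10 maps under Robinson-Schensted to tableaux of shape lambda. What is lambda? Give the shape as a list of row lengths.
[5, 3, 1, 1]

Row-insert each entry into an empty tableau.

After inserting 6: P = [[6]].
After inserting 1: P = [[1], [6]].
After inserting 8: P = [[1, 8], [6]].
After inserting 7: P = [[1, 7], [6, 8]].
After inserting 2: P = [[1, 2], [6, 7], [8]].
After inserting 5: P = [[1, 2, 5], [6, 7], [8]].
After inserting 9: P = [[1, 2, 5, 9], [6, 7], [8]].
After inserting 3: P = [[1, 2, 3, 9], [5, 7], [6], [8]].
After inserting 4: P = [[1, 2, 3, 4], [5, 7, 9], [6], [8]].
After inserting 10: P = [[1, 2, 3, 4, 10], [5, 7, 9], [6], [8]].

The final insertion tableau P = [[1, 2, 3, 4, 10], [5, 7, 9], [6], [8]] has shape [5, 3, 1, 1].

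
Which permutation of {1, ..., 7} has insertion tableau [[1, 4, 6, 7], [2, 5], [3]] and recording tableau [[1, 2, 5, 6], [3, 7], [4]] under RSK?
3 5 2 1 6 7 4

Reverse the RSK construction: for i from n down to 1, find the cell of Q containing i, remove the entry at that cell from P, and reverse-bump it up through P; the value ejected from row 1 is w(i).

Step i=7: Q has 7 at row 2, column 2; remove 5 from row 2 of P and reverse-bump: 5 enters row 1 and ejects 4. So w(7) = 4. P is now [[1, 5, 6, 7], [2], [3]].
Step i=6: Q has 6 at row 1, column 4; remove that cell from P, ejecting 7. So w(6) = 7. P is now [[1, 5, 6], [2], [3]].
Step i=5: Q has 5 at row 1, column 3; remove that cell from P, ejecting 6. So w(5) = 6. P is now [[1, 5], [2], [3]].
Step i=4: Q has 4 at row 3, column 1; remove 3 from row 3 of P and reverse-bump: 3 enters row 2 and ejects 2; 2 enters row 1 and ejects 1. So w(4) = 1. P is now [[2, 5], [3]].
Step i=3: Q has 3 at row 2, column 1; remove 3 from row 2 of P and reverse-bump: 3 enters row 1 and ejects 2. So w(3) = 2. P is now [[3, 5]].
Step i=2: Q has 2 at row 1, column 2; remove that cell from P, ejecting 5. So w(2) = 5. P is now [[3]].
Step i=1: Q has 1 at row 1, column 1; remove that cell from P, ejecting 3. So w(1) = 3. P is now [].

So w = 3 5 2 1 6 7 4.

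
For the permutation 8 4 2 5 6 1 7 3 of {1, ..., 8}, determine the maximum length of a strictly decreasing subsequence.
4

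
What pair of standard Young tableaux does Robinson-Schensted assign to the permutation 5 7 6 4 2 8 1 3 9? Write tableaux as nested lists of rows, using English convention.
Insert each entry of the permutation into P by Schensted row insertion, recording in Q the position of each new cell.

After inserting 5: P = [[5]].
After inserting 7: P = [[5, 7]].
After inserting 6: P = [[5, 6], [7]].
After inserting 4: P = [[4, 6], [5], [7]].
After inserting 2: P = [[2, 6], [4], [5], [7]].
After inserting 8: P = [[2, 6, 8], [4], [5], [7]].
After inserting 1: P = [[1, 6, 8], [2], [4], [5], [7]].
After inserting 3: P = [[1, 3, 8], [2, 6], [4], [5], [7]].
After inserting 9: P = [[1, 3, 8, 9], [2, 6], [4], [5], [7]].

So P = [[1, 3, 8, 9], [2, 6], [4], [5], [7]], Q = [[1, 2, 6, 9], [3, 8], [4], [5], [7]].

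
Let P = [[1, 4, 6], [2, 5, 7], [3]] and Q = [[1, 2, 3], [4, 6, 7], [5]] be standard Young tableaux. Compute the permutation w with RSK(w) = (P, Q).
3 5 7 2 1 4 6

Reverse the RSK construction: for i from n down to 1, find the cell of Q containing i, remove the entry at that cell from P, and reverse-bump it up through P; the value ejected from row 1 is w(i).

Step i=7: Q has 7 at row 2, column 3; remove 7 from row 2 of P and reverse-bump: 7 enters row 1 and ejects 6. So w(7) = 6. P is now [[1, 4, 7], [2, 5], [3]].
Step i=6: Q has 6 at row 2, column 2; remove 5 from row 2 of P and reverse-bump: 5 enters row 1 and ejects 4. So w(6) = 4. P is now [[1, 5, 7], [2], [3]].
Step i=5: Q has 5 at row 3, column 1; remove 3 from row 3 of P and reverse-bump: 3 enters row 2 and ejects 2; 2 enters row 1 and ejects 1. So w(5) = 1. P is now [[2, 5, 7], [3]].
Step i=4: Q has 4 at row 2, column 1; remove 3 from row 2 of P and reverse-bump: 3 enters row 1 and ejects 2. So w(4) = 2. P is now [[3, 5, 7]].
Step i=3: Q has 3 at row 1, column 3; remove that cell from P, ejecting 7. So w(3) = 7. P is now [[3, 5]].
Step i=2: Q has 2 at row 1, column 2; remove that cell from P, ejecting 5. So w(2) = 5. P is now [[3]].
Step i=1: Q has 1 at row 1, column 1; remove that cell from P, ejecting 3. So w(1) = 3. P is now [].

So w = 3 5 7 2 1 4 6.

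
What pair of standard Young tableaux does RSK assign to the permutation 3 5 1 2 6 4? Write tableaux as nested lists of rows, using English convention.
P = [[1, 2, 4], [3, 5, 6]], Q = [[1, 2, 5], [3, 4, 6]]

Insert each entry of the permutation into P by Schensted row insertion, recording in Q the position of each new cell.

After inserting 3: P = [[3]].
After inserting 5: P = [[3, 5]].
After inserting 1: P = [[1, 5], [3]].
After inserting 2: P = [[1, 2], [3, 5]].
After inserting 6: P = [[1, 2, 6], [3, 5]].
After inserting 4: P = [[1, 2, 4], [3, 5, 6]].

So P = [[1, 2, 4], [3, 5, 6]], Q = [[1, 2, 5], [3, 4, 6]].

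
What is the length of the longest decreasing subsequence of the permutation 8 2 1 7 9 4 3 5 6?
4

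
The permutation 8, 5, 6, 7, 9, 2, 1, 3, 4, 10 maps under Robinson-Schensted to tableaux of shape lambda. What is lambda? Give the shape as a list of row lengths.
[5, 3, 1, 1]

Row-insert each entry into an empty tableau.

After inserting 8: P = [[8]].
After inserting 5: P = [[5], [8]].
After inserting 6: P = [[5, 6], [8]].
After inserting 7: P = [[5, 6, 7], [8]].
After inserting 9: P = [[5, 6, 7, 9], [8]].
After inserting 2: P = [[2, 6, 7, 9], [5], [8]].
After inserting 1: P = [[1, 6, 7, 9], [2], [5], [8]].
After inserting 3: P = [[1, 3, 7, 9], [2, 6], [5], [8]].
After inserting 4: P = [[1, 3, 4, 9], [2, 6, 7], [5], [8]].
After inserting 10: P = [[1, 3, 4, 9, 10], [2, 6, 7], [5], [8]].

The final insertion tableau P = [[1, 3, 4, 9, 10], [2, 6, 7], [5], [8]] has shape [5, 3, 1, 1].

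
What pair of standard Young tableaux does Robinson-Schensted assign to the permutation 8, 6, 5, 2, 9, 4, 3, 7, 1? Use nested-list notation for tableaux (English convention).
Insert each entry of the permutation into P by Schensted row insertion, recording in Q the position of each new cell.

After inserting 8: P = [[8]].
After inserting 6: P = [[6], [8]].
After inserting 5: P = [[5], [6], [8]].
After inserting 2: P = [[2], [5], [6], [8]].
After inserting 9: P = [[2, 9], [5], [6], [8]].
After inserting 4: P = [[2, 4], [5, 9], [6], [8]].
After inserting 3: P = [[2, 3], [4, 9], [5], [6], [8]].
After inserting 7: P = [[2, 3, 7], [4, 9], [5], [6], [8]].
After inserting 1: P = [[1, 3, 7], [2, 9], [4], [5], [6], [8]].

So P = [[1, 3, 7], [2, 9], [4], [5], [6], [8]], Q = [[1, 5, 8], [2, 6], [3], [4], [7], [9]].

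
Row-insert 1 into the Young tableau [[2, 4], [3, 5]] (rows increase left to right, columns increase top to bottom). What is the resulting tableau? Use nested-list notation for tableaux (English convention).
[[1, 4], [2, 5], [3]]

In row 1, 1 replaces 2 (the leftmost entry greater than 1); 2 is bumped to row 2. In row 2, 2 replaces 3 (the leftmost entry greater than 2); 3 is bumped to row 3. 3 starts a new row 3. The new tableau is [[1, 4], [2, 5], [3]].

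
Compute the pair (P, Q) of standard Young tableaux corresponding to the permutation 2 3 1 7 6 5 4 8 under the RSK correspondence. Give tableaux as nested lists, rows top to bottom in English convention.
P = [[1, 3, 4, 8], [2, 5], [6], [7]], Q = [[1, 2, 4, 8], [3, 5], [6], [7]]

Insert each entry of the permutation into P by Schensted row insertion, recording in Q the position of each new cell.

Insert 2: appended to row 1. P = [[2]].
Insert 3: appended to row 1. P = [[2, 3]].
Insert 1: 1 bumps 2 from row 1; 2 starts row 2. P = [[1, 3], [2]].
Insert 7: appended to row 1. P = [[1, 3, 7], [2]].
Insert 6: 6 bumps 7 from row 1; 7 appends to row 2. P = [[1, 3, 6], [2, 7]].
Insert 5: 5 bumps 6 from row 1; 6 bumps 7 from row 2; 7 starts row 3. P = [[1, 3, 5], [2, 6], [7]].
Insert 4: 4 bumps 5 from row 1; 5 bumps 6 from row 2; 6 bumps 7 from row 3; 7 starts row 4. P = [[1, 3, 4], [2, 5], [6], [7]].
Insert 8: appended to row 1. P = [[1, 3, 4, 8], [2, 5], [6], [7]].

So P = [[1, 3, 4, 8], [2, 5], [6], [7]], Q = [[1, 2, 4, 8], [3, 5], [6], [7]].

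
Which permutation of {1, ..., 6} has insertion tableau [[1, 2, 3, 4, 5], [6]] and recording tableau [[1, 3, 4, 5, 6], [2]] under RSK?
6 1 2 3 4 5

Reverse the RSK construction: for i from n down to 1, find the cell of Q containing i, remove the entry at that cell from P, and reverse-bump it up through P; the value ejected from row 1 is w(i).

Step i=6: Q has 6 at row 1, column 5; remove that cell from P, ejecting 5. So w(6) = 5. P is now [[1, 2, 3, 4], [6]].
Step i=5: Q has 5 at row 1, column 4; remove that cell from P, ejecting 4. So w(5) = 4. P is now [[1, 2, 3], [6]].
Step i=4: Q has 4 at row 1, column 3; remove that cell from P, ejecting 3. So w(4) = 3. P is now [[1, 2], [6]].
Step i=3: Q has 3 at row 1, column 2; remove that cell from P, ejecting 2. So w(3) = 2. P is now [[1], [6]].
Step i=2: Q has 2 at row 2, column 1; remove 6 from row 2 of P and reverse-bump: 6 enters row 1 and ejects 1. So w(2) = 1. P is now [[6]].
Step i=1: Q has 1 at row 1, column 1; remove that cell from P, ejecting 6. So w(1) = 6. P is now [].

So w = 6 1 2 3 4 5.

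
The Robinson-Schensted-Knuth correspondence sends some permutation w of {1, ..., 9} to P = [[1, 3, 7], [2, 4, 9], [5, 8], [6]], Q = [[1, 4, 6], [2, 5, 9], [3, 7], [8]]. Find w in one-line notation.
6 2 1 8 5 9 4 3 7

Reverse the RSK construction: for i from n down to 1, find the cell of Q containing i, remove the entry at that cell from P, and reverse-bump it up through P; the value ejected from row 1 is w(i).

Step i=9: Q has 9 at row 2, column 3; remove 9 from row 2 of P and reverse-bump: 9 enters row 1 and ejects 7. So w(9) = 7. P is now [[1, 3, 9], [2, 4], [5, 8], [6]].
Step i=8: Q has 8 at row 4, column 1; remove 6 from row 4 of P and reverse-bump: 6 enters row 3 and ejects 5; 5 enters row 2 and ejects 4; 4 enters row 1 and ejects 3. So w(8) = 3. P is now [[1, 4, 9], [2, 5], [6, 8]].
Step i=7: Q has 7 at row 3, column 2; remove 8 from row 3 of P and reverse-bump: 8 enters row 2 and ejects 5; 5 enters row 1 and ejects 4. So w(7) = 4. P is now [[1, 5, 9], [2, 8], [6]].
Step i=6: Q has 6 at row 1, column 3; remove that cell from P, ejecting 9. So w(6) = 9. P is now [[1, 5], [2, 8], [6]].
Step i=5: Q has 5 at row 2, column 2; remove 8 from row 2 of P and reverse-bump: 8 enters row 1 and ejects 5. So w(5) = 5. P is now [[1, 8], [2], [6]].
Step i=4: Q has 4 at row 1, column 2; remove that cell from P, ejecting 8. So w(4) = 8. P is now [[1], [2], [6]].
Step i=3: Q has 3 at row 3, column 1; remove 6 from row 3 of P and reverse-bump: 6 enters row 2 and ejects 2; 2 enters row 1 and ejects 1. So w(3) = 1. P is now [[2], [6]].
Step i=2: Q has 2 at row 2, column 1; remove 6 from row 2 of P and reverse-bump: 6 enters row 1 and ejects 2. So w(2) = 2. P is now [[6]].
Step i=1: Q has 1 at row 1, column 1; remove that cell from P, ejecting 6. So w(1) = 6. P is now [].

So w = 6 2 1 8 5 9 4 3 7.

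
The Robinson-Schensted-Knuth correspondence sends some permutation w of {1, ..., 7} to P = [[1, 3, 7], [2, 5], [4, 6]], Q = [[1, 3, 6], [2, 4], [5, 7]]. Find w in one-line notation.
Reverse the RSK construction: for i from n down to 1, find the cell of Q containing i, remove the entry at that cell from P, and reverse-bump it up through P; the value ejected from row 1 is w(i).

Step i=7: Q has 7 at row 3, column 2; remove 6 from row 3 of P and reverse-bump: 6 enters row 2 and ejects 5; 5 enters row 1 and ejects 3. So w(7) = 3. P is now [[1, 5, 7], [2, 6], [4]].
Step i=6: Q has 6 at row 1, column 3; remove that cell from P, ejecting 7. So w(6) = 7. P is now [[1, 5], [2, 6], [4]].
Step i=5: Q has 5 at row 3, column 1; remove 4 from row 3 of P and reverse-bump: 4 enters row 2 and ejects 2; 2 enters row 1 and ejects 1. So w(5) = 1. P is now [[2, 5], [4, 6]].
Step i=4: Q has 4 at row 2, column 2; remove 6 from row 2 of P and reverse-bump: 6 enters row 1 and ejects 5. So w(4) = 5. P is now [[2, 6], [4]].
Step i=3: Q has 3 at row 1, column 2; remove that cell from P, ejecting 6. So w(3) = 6. P is now [[2], [4]].
Step i=2: Q has 2 at row 2, column 1; remove 4 from row 2 of P and reverse-bump: 4 enters row 1 and ejects 2. So w(2) = 2. P is now [[4]].
Step i=1: Q has 1 at row 1, column 1; remove that cell from P, ejecting 4. So w(1) = 4. P is now [].

So w = 4 2 6 5 1 7 3.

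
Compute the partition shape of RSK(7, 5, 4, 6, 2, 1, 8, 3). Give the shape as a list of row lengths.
Row-insert each entry into an empty tableau.

After inserting 7: P = [[7]].
After inserting 5: P = [[5], [7]].
After inserting 4: P = [[4], [5], [7]].
After inserting 6: P = [[4, 6], [5], [7]].
After inserting 2: P = [[2, 6], [4], [5], [7]].
After inserting 1: P = [[1, 6], [2], [4], [5], [7]].
After inserting 8: P = [[1, 6, 8], [2], [4], [5], [7]].
After inserting 3: P = [[1, 3, 8], [2, 6], [4], [5], [7]].

The final insertion tableau P = [[1, 3, 8], [2, 6], [4], [5], [7]] has shape [3, 2, 1, 1, 1].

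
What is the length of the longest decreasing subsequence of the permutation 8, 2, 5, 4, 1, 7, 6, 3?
4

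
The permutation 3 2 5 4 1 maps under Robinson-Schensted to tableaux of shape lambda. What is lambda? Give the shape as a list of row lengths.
[2, 2, 1]

Row-insert each entry into an empty tableau.

After inserting 3: P = [[3]].
After inserting 2: P = [[2], [3]].
After inserting 5: P = [[2, 5], [3]].
After inserting 4: P = [[2, 4], [3, 5]].
After inserting 1: P = [[1, 4], [2, 5], [3]].

The final insertion tableau P = [[1, 4], [2, 5], [3]] has shape [2, 2, 1].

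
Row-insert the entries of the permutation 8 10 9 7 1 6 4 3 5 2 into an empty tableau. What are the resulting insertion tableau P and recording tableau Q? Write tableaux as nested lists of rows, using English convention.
P = [[1, 2, 5], [3, 9], [4], [6], [7], [8], [10]], Q = [[1, 2, 9], [3, 6], [4], [5], [7], [8], [10]]

Insert each entry of the permutation into P by Schensted row insertion, recording in Q the position of each new cell.

Insert 8: appended to row 1. P = [[8]].
Insert 10: appended to row 1. P = [[8, 10]].
Insert 9: 9 bumps 10 from row 1; 10 starts row 2. P = [[8, 9], [10]].
Insert 7: 7 bumps 8 from row 1; 8 bumps 10 from row 2; 10 starts row 3. P = [[7, 9], [8], [10]].
Insert 1: 1 bumps 7 from row 1; 7 bumps 8 from row 2; 8 bumps 10 from row 3; 10 starts row 4. P = [[1, 9], [7], [8], [10]].
Insert 6: 6 bumps 9 from row 1; 9 appends to row 2. P = [[1, 6], [7, 9], [8], [10]].
Insert 4: 4 bumps 6 from row 1; 6 bumps 7 from row 2; 7 bumps 8 from row 3; 8 bumps 10 from row 4; 10 starts row 5. P = [[1, 4], [6, 9], [7], [8], [10]].
Insert 3: 3 bumps 4 from row 1; 4 bumps 6 from row 2; 6 bumps 7 from row 3; 7 bumps 8 from row 4; 8 bumps 10 from row 5; 10 starts row 6. P = [[1, 3], [4, 9], [6], [7], [8], [10]].
Insert 5: appended to row 1. P = [[1, 3, 5], [4, 9], [6], [7], [8], [10]].
Insert 2: 2 bumps 3 from row 1; 3 bumps 4 from row 2; 4 bumps 6 from row 3; 6 bumps 7 from row 4; 7 bumps 8 from row 5; 8 bumps 10 from row 6; 10 starts row 7. P = [[1, 2, 5], [3, 9], [4], [6], [7], [8], [10]].

So P = [[1, 2, 5], [3, 9], [4], [6], [7], [8], [10]], Q = [[1, 2, 9], [3, 6], [4], [5], [7], [8], [10]].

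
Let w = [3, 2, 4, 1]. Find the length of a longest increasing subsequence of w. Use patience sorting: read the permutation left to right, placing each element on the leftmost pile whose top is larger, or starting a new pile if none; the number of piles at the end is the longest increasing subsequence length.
2

3: new pile. tops = [3]
2: onto pile 1 (replacing 3). tops = [2]
4: new pile. tops = [2, 4]
1: onto pile 1 (replacing 2). tops = [1, 4]

2 piles, so the longest increasing subsequence has length 2.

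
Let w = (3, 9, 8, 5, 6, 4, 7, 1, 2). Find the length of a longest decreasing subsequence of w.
5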